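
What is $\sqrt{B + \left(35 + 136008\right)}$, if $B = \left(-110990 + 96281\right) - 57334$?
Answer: $80 \sqrt{10} \approx 252.98$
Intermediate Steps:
$B = -72043$ ($B = -14709 - 57334 = -72043$)
$\sqrt{B + \left(35 + 136008\right)} = \sqrt{-72043 + \left(35 + 136008\right)} = \sqrt{-72043 + 136043} = \sqrt{64000} = 80 \sqrt{10}$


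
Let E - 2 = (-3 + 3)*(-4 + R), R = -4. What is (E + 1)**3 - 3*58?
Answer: -147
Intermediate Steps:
E = 2 (E = 2 + (-3 + 3)*(-4 - 4) = 2 + 0*(-8) = 2 + 0 = 2)
(E + 1)**3 - 3*58 = (2 + 1)**3 - 3*58 = 3**3 - 1*174 = 27 - 174 = -147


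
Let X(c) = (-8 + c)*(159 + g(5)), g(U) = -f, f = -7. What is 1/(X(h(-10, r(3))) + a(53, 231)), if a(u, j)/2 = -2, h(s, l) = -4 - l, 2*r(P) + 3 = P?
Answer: -1/1996 ≈ -0.00050100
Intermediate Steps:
r(P) = -3/2 + P/2
a(u, j) = -4 (a(u, j) = 2*(-2) = -4)
g(U) = 7 (g(U) = -1*(-7) = 7)
X(c) = -1328 + 166*c (X(c) = (-8 + c)*(159 + 7) = (-8 + c)*166 = -1328 + 166*c)
1/(X(h(-10, r(3))) + a(53, 231)) = 1/((-1328 + 166*(-4 - (-3/2 + (½)*3))) - 4) = 1/((-1328 + 166*(-4 - (-3/2 + 3/2))) - 4) = 1/((-1328 + 166*(-4 - 1*0)) - 4) = 1/((-1328 + 166*(-4 + 0)) - 4) = 1/((-1328 + 166*(-4)) - 4) = 1/((-1328 - 664) - 4) = 1/(-1992 - 4) = 1/(-1996) = -1/1996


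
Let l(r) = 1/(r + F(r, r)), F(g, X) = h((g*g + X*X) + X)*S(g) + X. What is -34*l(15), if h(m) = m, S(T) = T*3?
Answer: -34/20955 ≈ -0.0016225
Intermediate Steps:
S(T) = 3*T
F(g, X) = X + 3*g*(X + X**2 + g**2) (F(g, X) = ((g*g + X*X) + X)*(3*g) + X = ((g**2 + X**2) + X)*(3*g) + X = ((X**2 + g**2) + X)*(3*g) + X = (X + X**2 + g**2)*(3*g) + X = 3*g*(X + X**2 + g**2) + X = X + 3*g*(X + X**2 + g**2))
l(r) = 1/(2*r + 3*r*(r + 2*r**2)) (l(r) = 1/(r + (r + 3*r*(r + r**2 + r**2))) = 1/(r + (r + 3*r*(r + 2*r**2))) = 1/(2*r + 3*r*(r + 2*r**2)))
-34*l(15) = -34/(15*(2 + 3*15*(1 + 2*15))) = -34/(15*(2 + 3*15*(1 + 30))) = -34/(15*(2 + 3*15*31)) = -34/(15*(2 + 1395)) = -34/(15*1397) = -34*1/20955 = -34/20955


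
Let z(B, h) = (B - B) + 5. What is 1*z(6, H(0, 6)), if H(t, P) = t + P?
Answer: 5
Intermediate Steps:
H(t, P) = P + t
z(B, h) = 5 (z(B, h) = 0 + 5 = 5)
1*z(6, H(0, 6)) = 1*5 = 5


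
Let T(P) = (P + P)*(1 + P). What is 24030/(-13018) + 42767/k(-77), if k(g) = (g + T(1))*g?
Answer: 210834088/36587089 ≈ 5.7625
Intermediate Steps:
T(P) = 2*P*(1 + P) (T(P) = (2*P)*(1 + P) = 2*P*(1 + P))
k(g) = g*(4 + g) (k(g) = (g + 2*1*(1 + 1))*g = (g + 2*1*2)*g = (g + 4)*g = (4 + g)*g = g*(4 + g))
24030/(-13018) + 42767/k(-77) = 24030/(-13018) + 42767/((-77*(4 - 77))) = 24030*(-1/13018) + 42767/((-77*(-73))) = -12015/6509 + 42767/5621 = 210834088/36587089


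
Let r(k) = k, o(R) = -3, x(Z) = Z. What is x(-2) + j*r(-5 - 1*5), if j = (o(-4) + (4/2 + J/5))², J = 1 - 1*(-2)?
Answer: -18/5 ≈ -3.6000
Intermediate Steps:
J = 3 (J = 1 + 2 = 3)
j = 4/25 (j = (-3 + (4/2 + 3/5))² = (-3 + (4*(½) + 3*(⅕)))² = (-3 + (2 + ⅗))² = (-3 + 13/5)² = (-⅖)² = 4/25 ≈ 0.16000)
x(-2) + j*r(-5 - 1*5) = -2 + 4*(-5 - 1*5)/25 = -2 + 4*(-5 - 5)/25 = -2 + (4/25)*(-10) = -2 - 8/5 = -18/5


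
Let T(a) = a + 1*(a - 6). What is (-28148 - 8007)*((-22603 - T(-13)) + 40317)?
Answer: -641606630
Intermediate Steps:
T(a) = -6 + 2*a (T(a) = a + 1*(-6 + a) = a + (-6 + a) = -6 + 2*a)
(-28148 - 8007)*((-22603 - T(-13)) + 40317) = (-28148 - 8007)*((-22603 - (-6 + 2*(-13))) + 40317) = -36155*((-22603 - (-6 - 26)) + 40317) = -36155*((-22603 - 1*(-32)) + 40317) = -36155*((-22603 + 32) + 40317) = -36155*(-22571 + 40317) = -36155*17746 = -641606630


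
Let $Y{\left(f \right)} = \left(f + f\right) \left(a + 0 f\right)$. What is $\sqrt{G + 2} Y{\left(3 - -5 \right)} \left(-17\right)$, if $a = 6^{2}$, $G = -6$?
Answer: $- 19584 i \approx - 19584.0 i$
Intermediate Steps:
$a = 36$
$Y{\left(f \right)} = 72 f$ ($Y{\left(f \right)} = \left(f + f\right) \left(36 + 0 f\right) = 2 f \left(36 + 0\right) = 2 f 36 = 72 f$)
$\sqrt{G + 2} Y{\left(3 - -5 \right)} \left(-17\right) = \sqrt{-6 + 2} \cdot 72 \left(3 - -5\right) \left(-17\right) = \sqrt{-4} \cdot 72 \left(3 + 5\right) \left(-17\right) = 2 i 72 \cdot 8 \left(-17\right) = 2 i 576 \left(-17\right) = 1152 i \left(-17\right) = - 19584 i$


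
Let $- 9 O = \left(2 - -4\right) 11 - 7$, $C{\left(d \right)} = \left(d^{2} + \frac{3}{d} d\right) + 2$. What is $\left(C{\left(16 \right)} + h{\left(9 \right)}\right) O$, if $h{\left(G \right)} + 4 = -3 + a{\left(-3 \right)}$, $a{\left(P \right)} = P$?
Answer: $- \frac{14809}{9} \approx -1645.4$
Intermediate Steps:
$h{\left(G \right)} = -10$ ($h{\left(G \right)} = -4 - 6 = -10$)
$C{\left(d \right)} = 5 + d^{2}$ ($C{\left(d \right)} = \left(d^{2} + 3\right) + 2 = \left(3 + d^{2}\right) + 2 = 5 + d^{2}$)
$O = - \frac{59}{9}$ ($O = - \frac{\left(2 - -4\right) 11 - 7}{9} = - \frac{\left(2 + 4\right) 11 - 7}{9} = - \frac{6 \cdot 11 - 7}{9} = - \frac{66 - 7}{9} = \left(- \frac{1}{9}\right) 59 = - \frac{59}{9} \approx -6.5556$)
$\left(C{\left(16 \right)} + h{\left(9 \right)}\right) O = \left(\left(5 + 16^{2}\right) - 10\right) \left(- \frac{59}{9}\right) = \left(\left(5 + 256\right) - 10\right) \left(- \frac{59}{9}\right) = \left(261 - 10\right) \left(- \frac{59}{9}\right) = 251 \left(- \frac{59}{9}\right) = - \frac{14809}{9}$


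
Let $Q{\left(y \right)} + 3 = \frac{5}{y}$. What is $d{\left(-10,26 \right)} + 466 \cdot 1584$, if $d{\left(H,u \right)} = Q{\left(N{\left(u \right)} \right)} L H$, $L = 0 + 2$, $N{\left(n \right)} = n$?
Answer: $\frac{9596602}{13} \approx 7.382 \cdot 10^{5}$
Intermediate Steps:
$Q{\left(y \right)} = -3 + \frac{5}{y}$
$L = 2$
$d{\left(H,u \right)} = H \left(-6 + \frac{10}{u}\right)$ ($d{\left(H,u \right)} = \left(-3 + \frac{5}{u}\right) 2 H = \left(-6 + \frac{10}{u}\right) H = H \left(-6 + \frac{10}{u}\right)$)
$d{\left(-10,26 \right)} + 466 \cdot 1584 = \left(\left(-6\right) \left(-10\right) + 10 \left(-10\right) \frac{1}{26}\right) + 466 \cdot 1584 = \left(60 + 10 \left(-10\right) \frac{1}{26}\right) + 738144 = \left(60 - \frac{50}{13}\right) + 738144 = \frac{730}{13} + 738144 = \frac{9596602}{13}$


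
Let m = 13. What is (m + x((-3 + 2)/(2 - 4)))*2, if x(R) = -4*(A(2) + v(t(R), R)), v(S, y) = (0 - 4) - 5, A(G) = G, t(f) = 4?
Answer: 82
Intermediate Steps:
v(S, y) = -9 (v(S, y) = -4 - 5 = -9)
x(R) = 28 (x(R) = -4*(2 - 9) = -4*(-7) = 28)
(m + x((-3 + 2)/(2 - 4)))*2 = (13 + 28)*2 = 41*2 = 82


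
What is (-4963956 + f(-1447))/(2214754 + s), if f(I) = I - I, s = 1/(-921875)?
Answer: -4576146937500/2041726343749 ≈ -2.2413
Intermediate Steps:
s = -1/921875 ≈ -1.0847e-6
f(I) = 0
(-4963956 + f(-1447))/(2214754 + s) = (-4963956 + 0)/(2214754 - 1/921875) = -4963956/2041726343749/921875 = -4963956*921875/2041726343749 = -4576146937500/2041726343749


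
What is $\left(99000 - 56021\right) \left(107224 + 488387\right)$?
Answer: $25598765169$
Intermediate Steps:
$\left(99000 - 56021\right) \left(107224 + 488387\right) = 42979 \cdot 595611 = 25598765169$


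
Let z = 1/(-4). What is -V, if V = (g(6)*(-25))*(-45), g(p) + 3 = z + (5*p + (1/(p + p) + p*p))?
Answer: -141375/2 ≈ -70688.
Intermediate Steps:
z = -1/4 ≈ -0.25000
g(p) = -13/4 + p**2 + 1/(2*p) + 5*p (g(p) = -3 + (-1/4 + (5*p + (1/(p + p) + p*p))) = -3 + (-1/4 + (5*p + (1/(2*p) + p**2))) = -3 + (-1/4 + (5*p + (p**2 + 1/(2*p)))) = -3 + (-1/4 + (p**2 + 1/(2*p) + 5*p)) = -3 + (-1/4 + p**2 + 1/(2*p) + 5*p) = -13/4 + p**2 + 1/(2*p) + 5*p)
V = 141375/2 (V = ((-13/4 + 6**2 + (1/2)/6 + 5*6)*(-25))*(-45) = ((-13/4 + 36 + (1/2)*(1/6) + 30)*(-25))*(-45) = ((-13/4 + 36 + 1/12 + 30)*(-25))*(-45) = ((377/6)*(-25))*(-45) = -9425/6*(-45) = 141375/2 ≈ 70688.)
-V = -1*141375/2 = -141375/2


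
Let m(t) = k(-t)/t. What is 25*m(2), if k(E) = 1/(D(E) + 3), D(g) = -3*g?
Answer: 25/18 ≈ 1.3889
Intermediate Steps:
k(E) = 1/(3 - 3*E) (k(E) = 1/(-3*E + 3) = 1/(3 - 3*E))
m(t) = -1/(t*(-3 - 3*t)) (m(t) = (-1/(-3 + 3*(-t)))/t = (-1/(-3 - 3*t))/t = -1/(t*(-3 - 3*t)))
25*m(2) = 25*((⅓)/(2*(1 + 2))) = 25*((⅓)*(½)/3) = 25*((⅓)*(½)*(⅓)) = 25*(1/18) = 25/18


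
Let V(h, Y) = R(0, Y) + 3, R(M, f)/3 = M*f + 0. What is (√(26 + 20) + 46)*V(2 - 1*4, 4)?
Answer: 138 + 3*√46 ≈ 158.35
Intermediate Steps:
R(M, f) = 3*M*f (R(M, f) = 3*(M*f + 0) = 3*(M*f) = 3*M*f)
V(h, Y) = 3 (V(h, Y) = 3*0*Y + 3 = 0 + 3 = 3)
(√(26 + 20) + 46)*V(2 - 1*4, 4) = (√(26 + 20) + 46)*3 = (√46 + 46)*3 = (46 + √46)*3 = 138 + 3*√46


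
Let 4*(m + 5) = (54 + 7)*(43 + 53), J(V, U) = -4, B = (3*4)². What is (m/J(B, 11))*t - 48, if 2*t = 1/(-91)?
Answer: -33485/728 ≈ -45.996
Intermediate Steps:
B = 144 (B = 12² = 144)
m = 1459 (m = -5 + ((54 + 7)*(43 + 53))/4 = -5 + (61*96)/4 = -5 + (¼)*5856 = -5 + 1464 = 1459)
t = -1/182 (t = (½)/(-91) = (½)*(-1/91) = -1/182 ≈ -0.0054945)
(m/J(B, 11))*t - 48 = (1459/(-4))*(-1/182) - 48 = (1459*(-¼))*(-1/182) - 48 = -1459/4*(-1/182) - 48 = 1459/728 - 48 = -33485/728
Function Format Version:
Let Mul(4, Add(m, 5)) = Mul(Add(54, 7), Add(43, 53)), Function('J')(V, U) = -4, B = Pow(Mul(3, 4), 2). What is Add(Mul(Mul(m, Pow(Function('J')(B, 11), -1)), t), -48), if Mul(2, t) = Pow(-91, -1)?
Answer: Rational(-33485, 728) ≈ -45.996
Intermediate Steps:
B = 144 (B = Pow(12, 2) = 144)
m = 1459 (m = Add(-5, Mul(Rational(1, 4), Mul(Add(54, 7), Add(43, 53)))) = Add(-5, Mul(Rational(1, 4), Mul(61, 96))) = Add(-5, Mul(Rational(1, 4), 5856)) = Add(-5, 1464) = 1459)
t = Rational(-1, 182) (t = Mul(Rational(1, 2), Pow(-91, -1)) = Mul(Rational(1, 2), Rational(-1, 91)) = Rational(-1, 182) ≈ -0.0054945)
Add(Mul(Mul(m, Pow(Function('J')(B, 11), -1)), t), -48) = Add(Mul(Mul(1459, Pow(-4, -1)), Rational(-1, 182)), -48) = Add(Mul(Mul(1459, Rational(-1, 4)), Rational(-1, 182)), -48) = Add(Mul(Rational(-1459, 4), Rational(-1, 182)), -48) = Add(Rational(1459, 728), -48) = Rational(-33485, 728)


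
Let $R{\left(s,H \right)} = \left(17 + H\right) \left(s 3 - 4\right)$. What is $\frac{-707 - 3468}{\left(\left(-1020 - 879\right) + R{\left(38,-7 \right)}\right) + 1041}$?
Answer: $- \frac{4175}{242} \approx -17.252$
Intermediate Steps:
$R{\left(s,H \right)} = \left(-4 + 3 s\right) \left(17 + H\right)$ ($R{\left(s,H \right)} = \left(17 + H\right) \left(3 s - 4\right) = \left(17 + H\right) \left(-4 + 3 s\right) = \left(-4 + 3 s\right) \left(17 + H\right)$)
$\frac{-707 - 3468}{\left(\left(-1020 - 879\right) + R{\left(38,-7 \right)}\right) + 1041} = \frac{-707 - 3468}{\left(\left(-1020 - 879\right) + \left(-68 - -28 + 51 \cdot 38 + 3 \left(-7\right) 38\right)\right) + 1041} = - \frac{4175}{\left(-1899 + \left(-68 + 28 + 1938 - 798\right)\right) + 1041} = - \frac{4175}{\left(-1899 + 1100\right) + 1041} = - \frac{4175}{-799 + 1041} = - \frac{4175}{242}$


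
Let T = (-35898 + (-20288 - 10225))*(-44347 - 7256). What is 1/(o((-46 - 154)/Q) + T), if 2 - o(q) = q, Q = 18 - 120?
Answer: 51/174777348485 ≈ 2.9180e-10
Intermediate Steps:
Q = -102
o(q) = 2 - q
T = 3427006833 (T = (-35898 - 30513)*(-51603) = -66411*(-51603) = 3427006833)
1/(o((-46 - 154)/Q) + T) = 1/((2 - (-46 - 154)/(-102)) + 3427006833) = 1/((2 - (-200)*(-1)/102) + 3427006833) = 1/((2 - 1*100/51) + 3427006833) = 1/((2 - 100/51) + 3427006833) = 1/(2/51 + 3427006833) = 1/(174777348485/51) = 51/174777348485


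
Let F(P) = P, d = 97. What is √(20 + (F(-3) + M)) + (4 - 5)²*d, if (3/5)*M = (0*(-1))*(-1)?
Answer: 97 + √17 ≈ 101.12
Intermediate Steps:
M = 0 (M = 5*((0*(-1))*(-1))/3 = 5*(0*(-1))/3 = (5/3)*0 = 0)
√(20 + (F(-3) + M)) + (4 - 5)²*d = √(20 + (-3 + 0)) + (4 - 5)²*97 = √(20 - 3) + (-1)²*97 = √17 + 1*97 = √17 + 97 = 97 + √17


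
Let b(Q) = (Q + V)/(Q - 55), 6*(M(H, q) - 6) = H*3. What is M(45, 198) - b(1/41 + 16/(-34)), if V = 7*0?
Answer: 550550/19323 ≈ 28.492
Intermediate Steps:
V = 0
M(H, q) = 6 + H/2 (M(H, q) = 6 + (H*3)/6 = 6 + (3*H)/6 = 6 + H/2)
b(Q) = Q/(-55 + Q) (b(Q) = (Q + 0)/(Q - 55) = Q/(-55 + Q))
M(45, 198) - b(1/41 + 16/(-34)) = (6 + (1/2)*45) - (1/41 + 16/(-34))/(-55 + (1/41 + 16/(-34))) = (6 + 45/2) - (1*(1/41) + 16*(-1/34))/(-55 + (1*(1/41) + 16*(-1/34))) = 57/2 - (1/41 - 8/17)/(-55 + (1/41 - 8/17)) = 57/2 - (-311)/(697*(-55 - 311/697)) = 57/2 - (-311)/(697*(-38646/697)) = 57/2 - (-311)*(-697)/(697*38646) = 57/2 - 1*311/38646 = 57/2 - 311/38646 = 550550/19323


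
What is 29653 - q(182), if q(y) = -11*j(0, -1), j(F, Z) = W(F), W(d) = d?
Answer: 29653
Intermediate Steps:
j(F, Z) = F
q(y) = 0 (q(y) = -11*0 = 0)
29653 - q(182) = 29653 - 1*0 = 29653 + 0 = 29653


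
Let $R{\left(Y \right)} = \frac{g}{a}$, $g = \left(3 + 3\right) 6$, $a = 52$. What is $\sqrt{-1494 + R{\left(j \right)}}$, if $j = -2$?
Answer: $\frac{3 i \sqrt{28041}}{13} \approx 38.643 i$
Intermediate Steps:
$g = 36$ ($g = 6 \cdot 6 = 36$)
$R{\left(Y \right)} = \frac{9}{13}$ ($R{\left(Y \right)} = \frac{36}{52} = 36 \cdot \frac{1}{52} = \frac{9}{13}$)
$\sqrt{-1494 + R{\left(j \right)}} = \sqrt{-1494 + \frac{9}{13}} = \sqrt{- \frac{19413}{13}} = \frac{3 i \sqrt{28041}}{13}$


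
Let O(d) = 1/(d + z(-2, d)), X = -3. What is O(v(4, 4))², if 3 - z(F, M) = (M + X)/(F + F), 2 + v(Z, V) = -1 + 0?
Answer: 4/9 ≈ 0.44444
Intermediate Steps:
v(Z, V) = -3 (v(Z, V) = -2 + (-1 + 0) = -2 - 1 = -3)
z(F, M) = 3 - (-3 + M)/(2*F) (z(F, M) = 3 - (M - 3)/(F + F) = 3 - (-3 + M)/(2*F))
O(d) = 1/(9/4 + 5*d/4) (O(d) = 1/(d + (½)*(3 - d + 6*(-2))/(-2)) = 1/(d + (½)*(-½)*(3 - d - 12)) = 1/(d + (½)*(-½)*(-9 - d)) = 1/(d + (9/4 + d/4)) = 1/(9/4 + 5*d/4))
O(v(4, 4))² = (4/(9 + 5*(-3)))² = (4/(9 - 15))² = (4/(-6))² = (4*(-⅙))² = (-⅔)² = 4/9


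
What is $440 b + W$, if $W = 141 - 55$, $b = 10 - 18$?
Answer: $-3434$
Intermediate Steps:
$b = -8$ ($b = 10 - 18 = -8$)
$W = 86$ ($W = 141 - 55 = 86$)
$440 b + W = 440 \left(-8\right) + 86 = -3520 + 86 = -3434$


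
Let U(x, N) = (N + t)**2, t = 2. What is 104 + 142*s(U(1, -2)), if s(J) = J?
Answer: 104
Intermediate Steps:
U(x, N) = (2 + N)**2 (U(x, N) = (N + 2)**2 = (2 + N)**2)
104 + 142*s(U(1, -2)) = 104 + 142*(2 - 2)**2 = 104 + 142*0**2 = 104 + 142*0 = 104 + 0 = 104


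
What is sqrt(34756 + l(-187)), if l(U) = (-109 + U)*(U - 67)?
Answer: 2*sqrt(27485) ≈ 331.57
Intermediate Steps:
l(U) = (-109 + U)*(-67 + U)
sqrt(34756 + l(-187)) = sqrt(34756 + (7303 + (-187)**2 - 176*(-187))) = sqrt(34756 + (7303 + 34969 + 32912)) = sqrt(34756 + 75184) = sqrt(109940) = 2*sqrt(27485)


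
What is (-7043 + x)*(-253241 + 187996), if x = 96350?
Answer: -5826835215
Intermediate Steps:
(-7043 + x)*(-253241 + 187996) = (-7043 + 96350)*(-253241 + 187996) = 89307*(-65245) = -5826835215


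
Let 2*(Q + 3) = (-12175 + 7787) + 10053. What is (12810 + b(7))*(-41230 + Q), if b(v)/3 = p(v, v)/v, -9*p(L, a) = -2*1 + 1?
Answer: -20660313811/42 ≈ -4.9191e+8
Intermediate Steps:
p(L, a) = ⅑ (p(L, a) = -(-2*1 + 1)/9 = -(-2 + 1)/9 = -⅑*(-1) = ⅑)
b(v) = 1/(3*v) (b(v) = 3*(1/(9*v)) = 1/(3*v))
Q = 5659/2 (Q = -3 + ((-12175 + 7787) + 10053)/2 = -3 + (-4388 + 10053)/2 = -3 + (½)*5665 = -3 + 5665/2 = 5659/2 ≈ 2829.5)
(12810 + b(7))*(-41230 + Q) = (12810 + (⅓)/7)*(-41230 + 5659/2) = (12810 + (⅓)*(⅐))*(-76801/2) = (12810 + 1/21)*(-76801/2) = (269011/21)*(-76801/2) = -20660313811/42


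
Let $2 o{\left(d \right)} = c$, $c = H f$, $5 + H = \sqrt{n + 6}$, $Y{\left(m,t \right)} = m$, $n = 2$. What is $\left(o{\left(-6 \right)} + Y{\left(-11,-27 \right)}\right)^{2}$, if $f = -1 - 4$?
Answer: $\frac{209}{4} - 15 \sqrt{2} \approx 31.037$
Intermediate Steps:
$H = -5 + 2 \sqrt{2}$ ($H = -5 + \sqrt{2 + 6} = -5 + \sqrt{8} = -5 + 2 \sqrt{2} \approx -2.1716$)
$f = -5$ ($f = -1 - 4 = -5$)
$c = 25 - 10 \sqrt{2}$ ($c = \left(-5 + 2 \sqrt{2}\right) \left(-5\right) = 25 - 10 \sqrt{2} \approx 10.858$)
$o{\left(d \right)} = \frac{25}{2} - 5 \sqrt{2}$ ($o{\left(d \right)} = \frac{25 - 10 \sqrt{2}}{2} = \frac{25}{2} - 5 \sqrt{2}$)
$\left(o{\left(-6 \right)} + Y{\left(-11,-27 \right)}\right)^{2} = \left(\left(\frac{25}{2} - 5 \sqrt{2}\right) - 11\right)^{2} = \left(\frac{3}{2} - 5 \sqrt{2}\right)^{2}$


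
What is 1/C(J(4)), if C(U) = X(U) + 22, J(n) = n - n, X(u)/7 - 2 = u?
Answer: 1/36 ≈ 0.027778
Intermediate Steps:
X(u) = 14 + 7*u
J(n) = 0
C(U) = 36 + 7*U (C(U) = (14 + 7*U) + 22 = 36 + 7*U)
1/C(J(4)) = 1/(36 + 7*0) = 1/(36 + 0) = 1/36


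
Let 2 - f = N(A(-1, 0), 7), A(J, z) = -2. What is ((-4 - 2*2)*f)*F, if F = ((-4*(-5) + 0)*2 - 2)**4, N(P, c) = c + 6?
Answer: 183491968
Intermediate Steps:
N(P, c) = 6 + c
f = -11 (f = 2 - (6 + 7) = 2 - 1*13 = 2 - 13 = -11)
F = 2085136 (F = ((20 + 0)*2 - 2)**4 = (20*2 - 2)**4 = (40 - 2)**4 = 38**4 = 2085136)
((-4 - 2*2)*f)*F = ((-4 - 2*2)*(-11))*2085136 = ((-4 - 4)*(-11))*2085136 = -8*(-11)*2085136 = 88*2085136 = 183491968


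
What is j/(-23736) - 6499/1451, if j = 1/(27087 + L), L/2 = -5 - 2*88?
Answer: -4122605556851/920434014600 ≈ -4.4790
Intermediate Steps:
L = -362 (L = 2*(-5 - 2*88) = 2*(-5 - 176) = 2*(-181) = -362)
j = 1/26725 (j = 1/(27087 - 362) = 1/26725 ≈ 3.7418e-5)
j/(-23736) - 6499/1451 = (1/26725)/(-23736) - 6499/1451 = (1/26725)*(-1/23736) - 6499*1/1451 = -1/634344600 - 6499/1451 = -4122605556851/920434014600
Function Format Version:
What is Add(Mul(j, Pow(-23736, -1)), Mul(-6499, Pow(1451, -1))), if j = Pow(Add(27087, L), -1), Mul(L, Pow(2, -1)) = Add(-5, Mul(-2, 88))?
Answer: Rational(-4122605556851, 920434014600) ≈ -4.4790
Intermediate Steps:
L = -362 (L = Mul(2, Add(-5, Mul(-2, 88))) = Mul(2, Add(-5, -176)) = Mul(2, -181) = -362)
j = Rational(1, 26725) (j = Pow(Add(27087, -362), -1) = Pow(26725, -1) = Rational(1, 26725) ≈ 3.7418e-5)
Add(Mul(j, Pow(-23736, -1)), Mul(-6499, Pow(1451, -1))) = Add(Mul(Rational(1, 26725), Pow(-23736, -1)), Mul(-6499, Pow(1451, -1))) = Add(Mul(Rational(1, 26725), Rational(-1, 23736)), Mul(-6499, Rational(1, 1451))) = Add(Rational(-1, 634344600), Rational(-6499, 1451)) = Rational(-4122605556851, 920434014600)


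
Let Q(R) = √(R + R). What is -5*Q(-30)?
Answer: -10*I*√15 ≈ -38.73*I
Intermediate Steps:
Q(R) = √2*√R (Q(R) = √(2*R) = √2*√R)
-5*Q(-30) = -5*√2*√(-30) = -5*√2*I*√30 = -10*I*√15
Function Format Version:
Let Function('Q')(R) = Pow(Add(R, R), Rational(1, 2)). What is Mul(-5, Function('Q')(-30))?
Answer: Mul(-10, I, Pow(15, Rational(1, 2))) ≈ Mul(-38.730, I)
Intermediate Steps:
Function('Q')(R) = Mul(Pow(2, Rational(1, 2)), Pow(R, Rational(1, 2))) (Function('Q')(R) = Pow(Mul(2, R), Rational(1, 2)) = Mul(Pow(2, Rational(1, 2)), Pow(R, Rational(1, 2))))
Mul(-5, Function('Q')(-30)) = Mul(-5, Mul(Pow(2, Rational(1, 2)), Pow(-30, Rational(1, 2)))) = Mul(-5, Mul(Pow(2, Rational(1, 2)), Mul(I, Pow(30, Rational(1, 2))))) = Mul(-5, Mul(2, I, Pow(15, Rational(1, 2)))) = Mul(-10, I, Pow(15, Rational(1, 2)))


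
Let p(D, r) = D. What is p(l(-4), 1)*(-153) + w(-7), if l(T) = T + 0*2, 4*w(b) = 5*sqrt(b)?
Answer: 612 + 5*I*sqrt(7)/4 ≈ 612.0 + 3.3072*I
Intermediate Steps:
w(b) = 5*sqrt(b)/4 (w(b) = (5*sqrt(b))/4 = 5*sqrt(b)/4)
l(T) = T (l(T) = T + 0 = T)
p(l(-4), 1)*(-153) + w(-7) = -4*(-153) + 5*sqrt(-7)/4 = 612 + 5*(I*sqrt(7))/4 = 612 + 5*I*sqrt(7)/4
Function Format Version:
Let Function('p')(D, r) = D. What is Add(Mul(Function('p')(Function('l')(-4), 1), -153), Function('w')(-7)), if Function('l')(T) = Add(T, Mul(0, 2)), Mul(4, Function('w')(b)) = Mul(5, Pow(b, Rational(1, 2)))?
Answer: Add(612, Mul(Rational(5, 4), I, Pow(7, Rational(1, 2)))) ≈ Add(612.00, Mul(3.3072, I))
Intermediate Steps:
Function('w')(b) = Mul(Rational(5, 4), Pow(b, Rational(1, 2))) (Function('w')(b) = Mul(Rational(1, 4), Mul(5, Pow(b, Rational(1, 2)))) = Mul(Rational(5, 4), Pow(b, Rational(1, 2))))
Function('l')(T) = T (Function('l')(T) = Add(T, 0) = T)
Add(Mul(Function('p')(Function('l')(-4), 1), -153), Function('w')(-7)) = Add(Mul(-4, -153), Mul(Rational(5, 4), Pow(-7, Rational(1, 2)))) = Add(612, Mul(Rational(5, 4), Mul(I, Pow(7, Rational(1, 2))))) = Add(612, Mul(Rational(5, 4), I, Pow(7, Rational(1, 2))))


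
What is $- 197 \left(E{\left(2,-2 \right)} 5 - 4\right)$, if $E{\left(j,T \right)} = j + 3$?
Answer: $-4137$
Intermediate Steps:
$E{\left(j,T \right)} = 3 + j$
$- 197 \left(E{\left(2,-2 \right)} 5 - 4\right) = - 197 \left(\left(3 + 2\right) 5 - 4\right) = - 197 \left(5 \cdot 5 - 4\right) = - 197 \left(25 - 4\right) = \left(-197\right) 21 = -4137$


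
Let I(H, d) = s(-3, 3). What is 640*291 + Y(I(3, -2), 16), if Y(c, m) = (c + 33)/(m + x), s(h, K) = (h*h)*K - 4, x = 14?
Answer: 2793628/15 ≈ 1.8624e+5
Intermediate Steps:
s(h, K) = -4 + K*h**2 (s(h, K) = h**2*K - 4 = K*h**2 - 4 = -4 + K*h**2)
I(H, d) = 23 (I(H, d) = -4 + 3*(-3)**2 = -4 + 3*9 = -4 + 27 = 23)
Y(c, m) = (33 + c)/(14 + m) (Y(c, m) = (c + 33)/(m + 14) = (33 + c)/(14 + m))
640*291 + Y(I(3, -2), 16) = 640*291 + (33 + 23)/(14 + 16) = 186240 + 56/30 = 186240 + (1/30)*56 = 186240 + 28/15 = 2793628/15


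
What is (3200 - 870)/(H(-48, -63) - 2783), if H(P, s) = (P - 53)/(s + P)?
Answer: -129315/154406 ≈ -0.83750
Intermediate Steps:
H(P, s) = (-53 + P)/(P + s)
(3200 - 870)/(H(-48, -63) - 2783) = (3200 - 870)/((-53 - 48)/(-48 - 63) - 2783) = 2330/(-101/(-111) - 2783) = 2330/(-1/111*(-101) - 2783) = 2330/(101/111 - 2783) = 2330/(-308812/111) = 2330*(-111/308812) = -129315/154406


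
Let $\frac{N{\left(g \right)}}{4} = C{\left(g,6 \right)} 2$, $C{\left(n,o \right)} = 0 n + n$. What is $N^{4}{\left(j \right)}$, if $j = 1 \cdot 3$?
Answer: $331776$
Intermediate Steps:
$C{\left(n,o \right)} = n$ ($C{\left(n,o \right)} = 0 + n = n$)
$j = 3$
$N{\left(g \right)} = 8 g$ ($N{\left(g \right)} = 4 g 2 = 4 \cdot 2 g = 8 g$)
$N^{4}{\left(j \right)} = \left(8 \cdot 3\right)^{4} = 24^{4} = 331776$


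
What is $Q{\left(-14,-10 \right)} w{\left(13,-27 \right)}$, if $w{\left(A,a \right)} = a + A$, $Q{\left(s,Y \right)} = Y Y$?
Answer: $-1400$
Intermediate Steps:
$Q{\left(s,Y \right)} = Y^{2}$
$w{\left(A,a \right)} = A + a$
$Q{\left(-14,-10 \right)} w{\left(13,-27 \right)} = \left(-10\right)^{2} \left(13 - 27\right) = 100 \left(-14\right) = -1400$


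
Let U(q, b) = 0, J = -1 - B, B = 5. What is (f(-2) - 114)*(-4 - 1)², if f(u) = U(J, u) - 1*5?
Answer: -2975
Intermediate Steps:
J = -6 (J = -1 - 1*5 = -1 - 5 = -6)
f(u) = -5 (f(u) = 0 - 1*5 = 0 - 5 = -5)
(f(-2) - 114)*(-4 - 1)² = (-5 - 114)*(-4 - 1)² = -119*(-5)² = -119*25 = -2975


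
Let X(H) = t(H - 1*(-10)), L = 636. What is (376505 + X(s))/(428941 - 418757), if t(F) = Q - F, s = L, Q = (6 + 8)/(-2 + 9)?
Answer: 375861/10184 ≈ 36.907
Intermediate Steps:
Q = 2 (Q = 14/7 = 14*(⅐) = 2)
s = 636
t(F) = 2 - F
X(H) = -8 - H (X(H) = 2 - (H - 1*(-10)) = 2 - (H + 10) = 2 - (10 + H) = 2 + (-10 - H) = -8 - H)
(376505 + X(s))/(428941 - 418757) = (376505 + (-8 - 1*636))/(428941 - 418757) = (376505 + (-8 - 636))/10184 = (376505 - 644)*(1/10184) = 375861*(1/10184) = 375861/10184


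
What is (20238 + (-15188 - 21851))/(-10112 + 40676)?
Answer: -16801/30564 ≈ -0.54970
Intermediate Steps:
(20238 + (-15188 - 21851))/(-10112 + 40676) = (20238 - 37039)/30564 = -16801*1/30564 = -16801/30564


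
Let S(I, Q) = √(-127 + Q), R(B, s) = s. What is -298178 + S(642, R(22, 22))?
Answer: -298178 + I*√105 ≈ -2.9818e+5 + 10.247*I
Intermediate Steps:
-298178 + S(642, R(22, 22)) = -298178 + √(-127 + 22) = -298178 + √(-105) = -298178 + I*√105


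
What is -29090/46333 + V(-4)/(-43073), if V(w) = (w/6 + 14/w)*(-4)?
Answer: -3761297360/5987103927 ≈ -0.62823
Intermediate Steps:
V(w) = -56/w - 2*w/3 (V(w) = (w*(⅙) + 14/w)*(-4) = (w/6 + 14/w)*(-4) = (14/w + w/6)*(-4) = -56/w - 2*w/3)
-29090/46333 + V(-4)/(-43073) = -29090/46333 + (-56/(-4) - ⅔*(-4))/(-43073) = -29090*1/46333 + (-56*(-¼) + 8/3)*(-1/43073) = -29090/46333 + (14 + 8/3)*(-1/43073) = -29090/46333 + (50/3)*(-1/43073) = -29090/46333 - 50/129219 = -3761297360/5987103927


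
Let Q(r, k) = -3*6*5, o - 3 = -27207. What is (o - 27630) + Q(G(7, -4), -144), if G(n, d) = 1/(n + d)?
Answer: -54924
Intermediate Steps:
o = -27204 (o = 3 - 27207 = -27204)
G(n, d) = 1/(d + n)
Q(r, k) = -90 (Q(r, k) = -18*5 = -90)
(o - 27630) + Q(G(7, -4), -144) = (-27204 - 27630) - 90 = -54834 - 90 = -54924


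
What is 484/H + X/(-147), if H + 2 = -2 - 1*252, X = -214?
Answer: -4091/9408 ≈ -0.43484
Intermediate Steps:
H = -256 (H = -2 + (-2 - 1*252) = -2 + (-2 - 252) = -2 - 254 = -256)
484/H + X/(-147) = 484/(-256) - 214/(-147) = 484*(-1/256) - 214*(-1/147) = -121/64 + 214/147 = -4091/9408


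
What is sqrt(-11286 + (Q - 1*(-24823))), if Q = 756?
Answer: sqrt(14293) ≈ 119.55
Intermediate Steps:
sqrt(-11286 + (Q - 1*(-24823))) = sqrt(-11286 + (756 - 1*(-24823))) = sqrt(-11286 + (756 + 24823)) = sqrt(-11286 + 25579) = sqrt(14293)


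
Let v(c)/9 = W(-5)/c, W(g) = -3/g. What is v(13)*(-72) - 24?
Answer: -3504/65 ≈ -53.908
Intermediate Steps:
v(c) = 27/(5*c) (v(c) = 9*((-3/(-5))/c) = 9*((-3*(-⅕))/c) = 9*(3/(5*c)) = 27/(5*c))
v(13)*(-72) - 24 = ((27/5)/13)*(-72) - 24 = ((27/5)*(1/13))*(-72) - 24 = (27/65)*(-72) - 24 = -1944/65 - 24 = -3504/65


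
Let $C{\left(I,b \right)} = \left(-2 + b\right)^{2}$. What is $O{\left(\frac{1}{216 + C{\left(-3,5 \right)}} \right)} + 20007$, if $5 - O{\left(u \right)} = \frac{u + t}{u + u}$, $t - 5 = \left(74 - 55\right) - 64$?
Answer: $\frac{49023}{2} \approx 24512.0$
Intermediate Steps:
$t = -40$ ($t = 5 + \left(\left(74 - 55\right) - 64\right) = 5 + \left(19 - 64\right) = 5 - 45 = -40$)
$O{\left(u \right)} = 5 - \frac{-40 + u}{2 u}$ ($O{\left(u \right)} = 5 - \frac{u - 40}{u + u} = 5 - \frac{-40 + u}{2 u}$)
$O{\left(\frac{1}{216 + C{\left(-3,5 \right)}} \right)} + 20007 = \left(\frac{9}{2} + \frac{20}{\frac{1}{216 + \left(-2 + 5\right)^{2}}}\right) + 20007 = \left(\frac{9}{2} + \frac{20}{\frac{1}{216 + 3^{2}}}\right) + 20007 = \left(\frac{9}{2} + \frac{20}{\frac{1}{216 + 9}}\right) + 20007 = \left(\frac{9}{2} + \frac{20}{\frac{1}{225}}\right) + 20007 = \left(\frac{9}{2} + 20 \frac{1}{\frac{1}{225}}\right) + 20007 = \left(\frac{9}{2} + 20 \cdot 225\right) + 20007 = \left(\frac{9}{2} + 4500\right) + 20007 = \frac{9009}{2} + 20007 = \frac{49023}{2}$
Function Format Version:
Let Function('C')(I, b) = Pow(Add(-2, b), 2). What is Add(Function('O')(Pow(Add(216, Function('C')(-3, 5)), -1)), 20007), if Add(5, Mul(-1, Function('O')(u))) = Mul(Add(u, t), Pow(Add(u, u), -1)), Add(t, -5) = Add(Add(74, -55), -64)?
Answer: Rational(49023, 2) ≈ 24512.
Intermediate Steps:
t = -40 (t = Add(5, Add(Add(74, -55), -64)) = Add(5, Add(19, -64)) = Add(5, -45) = -40)
Function('O')(u) = Add(5, Mul(Rational(-1, 2), Pow(u, -1), Add(-40, u))) (Function('O')(u) = Add(5, Mul(-1, Mul(Add(u, -40), Pow(Add(u, u), -1)))) = Add(5, Mul(-1, Mul(Add(-40, u), Pow(Mul(2, u), -1)))) = Add(5, Mul(-1, Mul(Add(-40, u), Mul(Rational(1, 2), Pow(u, -1))))) = Add(5, Mul(-1, Mul(Rational(1, 2), Pow(u, -1), Add(-40, u)))) = Add(5, Mul(Rational(-1, 2), Pow(u, -1), Add(-40, u))))
Add(Function('O')(Pow(Add(216, Function('C')(-3, 5)), -1)), 20007) = Add(Add(Rational(9, 2), Mul(20, Pow(Pow(Add(216, Pow(Add(-2, 5), 2)), -1), -1))), 20007) = Add(Add(Rational(9, 2), Mul(20, Pow(Pow(Add(216, Pow(3, 2)), -1), -1))), 20007) = Add(Add(Rational(9, 2), Mul(20, Pow(Pow(Add(216, 9), -1), -1))), 20007) = Add(Add(Rational(9, 2), Mul(20, Pow(Pow(225, -1), -1))), 20007) = Add(Add(Rational(9, 2), Mul(20, Pow(Rational(1, 225), -1))), 20007) = Add(Add(Rational(9, 2), Mul(20, 225)), 20007) = Add(Add(Rational(9, 2), 4500), 20007) = Add(Rational(9009, 2), 20007) = Rational(49023, 2)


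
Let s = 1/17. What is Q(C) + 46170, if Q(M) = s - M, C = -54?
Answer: 785809/17 ≈ 46224.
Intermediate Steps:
s = 1/17 ≈ 0.058824
Q(M) = 1/17 - M
Q(C) + 46170 = (1/17 - 1*(-54)) + 46170 = (1/17 + 54) + 46170 = 919/17 + 46170 = 785809/17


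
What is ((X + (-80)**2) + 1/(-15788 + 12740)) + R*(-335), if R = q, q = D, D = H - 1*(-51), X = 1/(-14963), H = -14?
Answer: -273415325891/45607224 ≈ -5995.0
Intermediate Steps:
X = -1/14963 ≈ -6.6831e-5
D = 37 (D = -14 - 1*(-51) = -14 + 51 = 37)
q = 37
R = 37
((X + (-80)**2) + 1/(-15788 + 12740)) + R*(-335) = ((-1/14963 + (-80)**2) + 1/(-15788 + 12740)) + 37*(-335) = ((-1/14963 + 6400) + 1/(-3048)) - 12395 = (95763199/14963 - 1/3048) - 12395 = 291886215589/45607224 - 12395 = -273415325891/45607224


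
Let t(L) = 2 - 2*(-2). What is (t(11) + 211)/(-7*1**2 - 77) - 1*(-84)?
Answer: 977/12 ≈ 81.417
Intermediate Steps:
t(L) = 6 (t(L) = 2 + 4 = 6)
(t(11) + 211)/(-7*1**2 - 77) - 1*(-84) = (6 + 211)/(-7*1**2 - 77) - 1*(-84) = 217/(-7*1 - 77) + 84 = 217/(-7 - 77) + 84 = 217/(-84) + 84 = 217*(-1/84) + 84 = -31/12 + 84 = 977/12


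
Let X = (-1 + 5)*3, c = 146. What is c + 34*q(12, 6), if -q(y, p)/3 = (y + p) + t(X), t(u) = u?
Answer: -2914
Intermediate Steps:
X = 12 (X = 4*3 = 12)
q(y, p) = -36 - 3*p - 3*y (q(y, p) = -3*((y + p) + 12) = -3*((p + y) + 12) = -3*(12 + p + y) = -36 - 3*p - 3*y)
c + 34*q(12, 6) = 146 + 34*(-36 - 3*6 - 3*12) = 146 + 34*(-36 - 18 - 36) = 146 + 34*(-90) = 146 - 3060 = -2914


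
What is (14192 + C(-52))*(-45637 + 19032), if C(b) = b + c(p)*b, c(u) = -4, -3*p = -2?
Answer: -381728540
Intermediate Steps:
p = ⅔ (p = -⅓*(-2) = ⅔ ≈ 0.66667)
C(b) = -3*b (C(b) = b - 4*b = -3*b)
(14192 + C(-52))*(-45637 + 19032) = (14192 - 3*(-52))*(-45637 + 19032) = (14192 + 156)*(-26605) = 14348*(-26605) = -381728540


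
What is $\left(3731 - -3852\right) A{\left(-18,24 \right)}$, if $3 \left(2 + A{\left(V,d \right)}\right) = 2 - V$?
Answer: $\frac{106162}{3} \approx 35387.0$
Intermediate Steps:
$A{\left(V,d \right)} = - \frac{4}{3} - \frac{V}{3}$ ($A{\left(V,d \right)} = -2 + \frac{2 - V}{3} = -2 - \left(- \frac{2}{3} + \frac{V}{3}\right) = - \frac{4}{3} - \frac{V}{3}$)
$\left(3731 - -3852\right) A{\left(-18,24 \right)} = \left(3731 - -3852\right) \left(- \frac{4}{3} - -6\right) = \left(3731 + 3852\right) \left(- \frac{4}{3} + 6\right) = 7583 \cdot \frac{14}{3} = \frac{106162}{3}$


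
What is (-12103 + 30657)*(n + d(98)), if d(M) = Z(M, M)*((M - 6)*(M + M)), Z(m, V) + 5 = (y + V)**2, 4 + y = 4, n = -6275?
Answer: 3211379996722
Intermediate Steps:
y = 0 (y = -4 + 4 = 0)
Z(m, V) = -5 + V**2 (Z(m, V) = -5 + (0 + V)**2 = -5 + V**2)
d(M) = 2*M*(-6 + M)*(-5 + M**2) (d(M) = (-5 + M**2)*((M - 6)*(M + M)) = (-5 + M**2)*((-6 + M)*(2*M)) = (-5 + M**2)*(2*M*(-6 + M)) = 2*M*(-6 + M)*(-5 + M**2))
(-12103 + 30657)*(n + d(98)) = (-12103 + 30657)*(-6275 + 2*98*(-6 + 98)*(-5 + 98**2)) = 18554*(-6275 + 2*98*92*(-5 + 9604)) = 18554*(-6275 + 2*98*92*9599) = 18554*(-6275 + 173089168) = 18554*173082893 = 3211379996722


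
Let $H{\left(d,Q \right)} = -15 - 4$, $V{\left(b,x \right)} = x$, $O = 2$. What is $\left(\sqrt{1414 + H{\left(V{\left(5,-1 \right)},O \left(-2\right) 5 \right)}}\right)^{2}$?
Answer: $1395$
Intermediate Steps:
$H{\left(d,Q \right)} = -19$ ($H{\left(d,Q \right)} = -15 - 4 = -19$)
$\left(\sqrt{1414 + H{\left(V{\left(5,-1 \right)},O \left(-2\right) 5 \right)}}\right)^{2} = \left(\sqrt{1414 - 19}\right)^{2} = \left(\sqrt{1395}\right)^{2} = \left(3 \sqrt{155}\right)^{2} = 1395$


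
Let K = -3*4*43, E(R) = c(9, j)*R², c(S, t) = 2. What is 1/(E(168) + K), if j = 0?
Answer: 1/55932 ≈ 1.7879e-5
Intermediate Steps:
E(R) = 2*R²
K = -516 (K = -12*43 = -516)
1/(E(168) + K) = 1/(2*168² - 516) = 1/(2*28224 - 516) = 1/(56448 - 516) = 1/55932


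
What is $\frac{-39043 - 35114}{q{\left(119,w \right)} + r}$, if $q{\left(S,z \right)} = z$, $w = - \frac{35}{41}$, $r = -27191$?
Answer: $\frac{1013479}{371622} \approx 2.7272$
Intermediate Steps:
$w = - \frac{35}{41}$ ($w = \left(-35\right) \frac{1}{41} = - \frac{35}{41} \approx -0.85366$)
$\frac{-39043 - 35114}{q{\left(119,w \right)} + r} = \frac{-39043 - 35114}{- \frac{35}{41} - 27191} = - \frac{74157}{- \frac{1114866}{41}} = \left(-74157\right) \left(- \frac{41}{1114866}\right) = \frac{1013479}{371622}$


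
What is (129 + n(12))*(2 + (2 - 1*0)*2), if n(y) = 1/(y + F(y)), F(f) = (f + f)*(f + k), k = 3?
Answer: 47989/62 ≈ 774.02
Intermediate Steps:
F(f) = 2*f*(3 + f) (F(f) = (f + f)*(f + 3) = (2*f)*(3 + f) = 2*f*(3 + f))
n(y) = 1/(y + 2*y*(3 + y))
(129 + n(12))*(2 + (2 - 1*0)*2) = (129 + 1/(12*(7 + 2*12)))*(2 + (2 - 1*0)*2) = (129 + 1/(12*(7 + 24)))*(2 + (2 + 0)*2) = (129 + (1/12)/31)*(2 + 2*2) = (129 + (1/12)*(1/31))*(2 + 4) = (129 + 1/372)*6 = (47989/372)*6 = 47989/62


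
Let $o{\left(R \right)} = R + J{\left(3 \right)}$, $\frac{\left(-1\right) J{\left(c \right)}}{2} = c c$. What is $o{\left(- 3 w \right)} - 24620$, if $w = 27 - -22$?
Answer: $-24785$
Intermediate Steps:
$w = 49$ ($w = 27 + 22 = 49$)
$J{\left(c \right)} = - 2 c^{2}$ ($J{\left(c \right)} = - 2 c c = - 2 c^{2}$)
$o{\left(R \right)} = -18 + R$ ($o{\left(R \right)} = R - 2 \cdot 3^{2} = R - 18 = -18 + R$)
$o{\left(- 3 w \right)} - 24620 = \left(-18 - 147\right) - 24620 = -165 - 24620 = -24785$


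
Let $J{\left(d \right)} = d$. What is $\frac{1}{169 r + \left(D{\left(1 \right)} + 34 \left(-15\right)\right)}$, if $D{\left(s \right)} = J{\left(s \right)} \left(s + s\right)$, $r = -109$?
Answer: $- \frac{1}{18929} \approx -5.2829 \cdot 10^{-5}$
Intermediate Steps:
$D{\left(s \right)} = 2 s^{2}$ ($D{\left(s \right)} = s \left(s + s\right) = s 2 s = 2 s^{2}$)
$\frac{1}{169 r + \left(D{\left(1 \right)} + 34 \left(-15\right)\right)} = \frac{1}{169 \left(-109\right) + \left(2 \cdot 1^{2} + 34 \left(-15\right)\right)} = \frac{1}{-18421 + \left(2 \cdot 1 - 510\right)} = \frac{1}{-18421 + \left(2 - 510\right)} = \frac{1}{-18421 - 508} = \frac{1}{-18929} = - \frac{1}{18929}$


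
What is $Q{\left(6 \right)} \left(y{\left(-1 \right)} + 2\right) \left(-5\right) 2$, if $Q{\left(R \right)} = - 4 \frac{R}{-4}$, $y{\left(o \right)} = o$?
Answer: $-60$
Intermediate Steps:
$Q{\left(R \right)} = R$ ($Q{\left(R \right)} = - 4 R \left(- \frac{1}{4}\right) = - 4 \left(- \frac{R}{4}\right) = R$)
$Q{\left(6 \right)} \left(y{\left(-1 \right)} + 2\right) \left(-5\right) 2 = 6 \left(-1 + 2\right) \left(-5\right) 2 = 6 \cdot 1 \left(-5\right) 2 = 6 \left(-5\right) 2 = \left(-30\right) 2 = -60$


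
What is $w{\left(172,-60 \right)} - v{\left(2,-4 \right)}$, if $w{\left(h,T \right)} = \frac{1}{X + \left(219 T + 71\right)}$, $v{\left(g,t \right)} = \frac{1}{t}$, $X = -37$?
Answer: $\frac{6551}{26212} \approx 0.24992$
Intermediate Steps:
$w{\left(h,T \right)} = \frac{1}{34 + 219 T}$ ($w{\left(h,T \right)} = \frac{1}{-37 + \left(219 T + 71\right)} = \frac{1}{-37 + \left(71 + 219 T\right)} = \frac{1}{34 + 219 T}$)
$w{\left(172,-60 \right)} - v{\left(2,-4 \right)} = \frac{1}{34 + 219 \left(-60\right)} - \frac{1}{-4} = \frac{1}{34 - 13140} - - \frac{1}{4} = \frac{1}{-13106} + \frac{1}{4} = - \frac{1}{13106} + \frac{1}{4} = \frac{6551}{26212}$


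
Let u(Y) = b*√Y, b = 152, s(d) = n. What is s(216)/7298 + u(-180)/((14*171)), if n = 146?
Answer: 73/3649 + 8*I*√5/21 ≈ 0.020005 + 0.85184*I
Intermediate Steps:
s(d) = 146
u(Y) = 152*√Y
s(216)/7298 + u(-180)/((14*171)) = 146/7298 + (152*√(-180))/((14*171)) = 146*(1/7298) + (152*(6*I*√5))/2394 = 73/3649 + (912*I*√5)*(1/2394) = 73/3649 + 8*I*√5/21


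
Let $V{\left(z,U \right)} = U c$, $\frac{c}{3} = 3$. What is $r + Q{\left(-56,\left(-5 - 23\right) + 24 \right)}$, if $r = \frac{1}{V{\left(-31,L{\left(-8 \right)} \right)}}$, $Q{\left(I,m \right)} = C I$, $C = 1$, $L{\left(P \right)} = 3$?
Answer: $- \frac{1511}{27} \approx -55.963$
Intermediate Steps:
$c = 9$ ($c = 3 \cdot 3 = 9$)
$V{\left(z,U \right)} = 9 U$ ($V{\left(z,U \right)} = U 9 = 9 U$)
$Q{\left(I,m \right)} = I$ ($Q{\left(I,m \right)} = 1 I = I$)
$r = \frac{1}{27}$ ($r = \frac{1}{9 \cdot 3} = \frac{1}{27} \approx 0.037037$)
$r + Q{\left(-56,\left(-5 - 23\right) + 24 \right)} = \frac{1}{27} - 56 = - \frac{1511}{27}$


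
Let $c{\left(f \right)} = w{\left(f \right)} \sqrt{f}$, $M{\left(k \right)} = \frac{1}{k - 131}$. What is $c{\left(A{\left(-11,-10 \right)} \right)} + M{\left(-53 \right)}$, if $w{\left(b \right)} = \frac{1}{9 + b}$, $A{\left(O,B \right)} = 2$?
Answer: $- \frac{1}{184} + \frac{\sqrt{2}}{11} \approx 0.12313$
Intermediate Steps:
$M{\left(k \right)} = \frac{1}{-131 + k}$
$c{\left(f \right)} = \frac{\sqrt{f}}{9 + f}$
$c{\left(A{\left(-11,-10 \right)} \right)} + M{\left(-53 \right)} = \frac{\sqrt{2}}{9 + 2} + \frac{1}{-131 - 53} = \frac{\sqrt{2}}{11} + \frac{1}{-184} = \sqrt{2} \cdot \frac{1}{11} - \frac{1}{184} = \frac{\sqrt{2}}{11} - \frac{1}{184} = - \frac{1}{184} + \frac{\sqrt{2}}{11}$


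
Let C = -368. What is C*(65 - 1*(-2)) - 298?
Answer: -24954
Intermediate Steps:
C*(65 - 1*(-2)) - 298 = -368*(65 - 1*(-2)) - 298 = -368*(65 + 2) - 298 = -368*67 - 298 = -24656 - 298 = -24954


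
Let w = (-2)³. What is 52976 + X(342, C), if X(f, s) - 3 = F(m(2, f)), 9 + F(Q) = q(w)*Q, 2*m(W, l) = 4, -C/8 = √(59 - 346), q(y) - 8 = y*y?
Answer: 53114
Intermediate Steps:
w = -8
q(y) = 8 + y² (q(y) = 8 + y*y = 8 + y²)
C = -8*I*√287 (C = -8*√(59 - 346) = -8*I*√287 ≈ -135.53*I)
m(W, l) = 2 (m(W, l) = (½)*4 = 2)
F(Q) = -9 + 72*Q (F(Q) = -9 + (8 + (-8)²)*Q = -9 + (8 + 64)*Q = -9 + 72*Q)
X(f, s) = 138 (X(f, s) = 3 + (-9 + 72*2) = 3 + (-9 + 144) = 3 + 135 = 138)
52976 + X(342, C) = 52976 + 138 = 53114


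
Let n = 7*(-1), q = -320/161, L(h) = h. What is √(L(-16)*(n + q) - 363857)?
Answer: 15*I*√41901377/161 ≈ 603.09*I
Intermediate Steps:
q = -320/161 (q = -320*1/161 = -320/161 ≈ -1.9876)
n = -7
√(L(-16)*(n + q) - 363857) = √(-16*(-7 - 320/161) - 363857) = √(-16*(-1447/161) - 363857) = √(23152/161 - 363857) = √(-58557825/161) = 15*I*√41901377/161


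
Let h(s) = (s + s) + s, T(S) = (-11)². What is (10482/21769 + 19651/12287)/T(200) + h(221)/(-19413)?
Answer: -2667897260/157348661283 ≈ -0.016955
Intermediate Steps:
T(S) = 121
h(s) = 3*s (h(s) = 2*s + s = 3*s)
(10482/21769 + 19651/12287)/T(200) + h(221)/(-19413) = (10482/21769 + 19651/12287)/121 + (3*221)/(-19413) = (10482*(1/21769) + 19651*(1/12287))*(1/121) + 663*(-1/19413) = (10482/21769 + 19651/12287)*(1/121) - 221/6471 = (4599793/2210543)*(1/121) - 221/6471 = 418163/24315973 - 221/6471 = -2667897260/157348661283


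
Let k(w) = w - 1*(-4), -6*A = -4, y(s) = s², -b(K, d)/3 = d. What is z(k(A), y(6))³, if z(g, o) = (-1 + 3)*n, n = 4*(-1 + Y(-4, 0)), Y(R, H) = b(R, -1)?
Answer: 4096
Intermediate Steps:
b(K, d) = -3*d
A = ⅔ (A = -⅙*(-4) = ⅔ ≈ 0.66667)
Y(R, H) = 3 (Y(R, H) = -3*(-1) = 3)
n = 8 (n = 4*(-1 + 3) = 4*2 = 8)
k(w) = 4 + w (k(w) = w + 4 = 4 + w)
z(g, o) = 16 (z(g, o) = (-1 + 3)*8 = 2*8 = 16)
z(k(A), y(6))³ = 16³ = 4096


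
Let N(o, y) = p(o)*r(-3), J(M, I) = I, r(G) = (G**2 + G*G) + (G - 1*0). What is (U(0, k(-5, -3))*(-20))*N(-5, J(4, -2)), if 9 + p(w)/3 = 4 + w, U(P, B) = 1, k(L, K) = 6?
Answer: 9000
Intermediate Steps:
r(G) = G + 2*G**2 (r(G) = (G**2 + G**2) + (G + 0) = 2*G**2 + G = G + 2*G**2)
p(w) = -15 + 3*w (p(w) = -27 + 3*(4 + w) = -27 + (12 + 3*w) = -15 + 3*w)
N(o, y) = -225 + 45*o (N(o, y) = (-15 + 3*o)*(-3*(1 + 2*(-3))) = (-15 + 3*o)*(-3*(1 - 6)) = (-15 + 3*o)*(-3*(-5)) = (-15 + 3*o)*15 = -225 + 45*o)
(U(0, k(-5, -3))*(-20))*N(-5, J(4, -2)) = (1*(-20))*(-225 + 45*(-5)) = -20*(-225 - 225) = -20*(-450) = 9000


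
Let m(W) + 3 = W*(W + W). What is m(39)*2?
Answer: 6078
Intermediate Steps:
m(W) = -3 + 2*W**2 (m(W) = -3 + W*(W + W) = -3 + W*(2*W) = -3 + 2*W**2)
m(39)*2 = (-3 + 2*39**2)*2 = (-3 + 2*1521)*2 = (-3 + 3042)*2 = 3039*2 = 6078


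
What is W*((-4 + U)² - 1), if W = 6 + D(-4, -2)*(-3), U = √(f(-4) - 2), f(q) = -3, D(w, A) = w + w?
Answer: 300 - 240*I*√5 ≈ 300.0 - 536.66*I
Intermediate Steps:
D(w, A) = 2*w
U = I*√5 (U = √(-3 - 2) = √(-5) = I*√5 ≈ 2.2361*I)
W = 30 (W = 6 + (2*(-4))*(-3) = 6 - 8*(-3) = 6 + 24 = 30)
W*((-4 + U)² - 1) = 30*((-4 + I*√5)² - 1) = 30*(-1 + (-4 + I*√5)²) = -30 + 30*(-4 + I*√5)²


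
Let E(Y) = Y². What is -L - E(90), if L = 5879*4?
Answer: -31616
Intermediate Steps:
L = 23516
-L - E(90) = -1*23516 - 1*90² = -23516 - 1*8100 = -23516 - 8100 = -31616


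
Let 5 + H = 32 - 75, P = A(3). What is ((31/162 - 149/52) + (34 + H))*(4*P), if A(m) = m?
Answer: -70231/351 ≈ -200.09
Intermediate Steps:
P = 3
H = -48 (H = -5 + (32 - 75) = -5 - 43 = -48)
((31/162 - 149/52) + (34 + H))*(4*P) = ((31/162 - 149/52) + (34 - 48))*(4*3) = ((31*(1/162) - 149*1/52) - 14)*12 = ((31/162 - 149/52) - 14)*12 = (-11263/4212 - 14)*12 = -70231/4212*12 = -70231/351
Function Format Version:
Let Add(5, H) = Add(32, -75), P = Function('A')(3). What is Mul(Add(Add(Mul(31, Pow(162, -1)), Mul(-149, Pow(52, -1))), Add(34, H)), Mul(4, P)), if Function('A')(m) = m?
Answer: Rational(-70231, 351) ≈ -200.09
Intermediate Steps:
P = 3
H = -48 (H = Add(-5, Add(32, -75)) = Add(-5, -43) = -48)
Mul(Add(Add(Mul(31, Pow(162, -1)), Mul(-149, Pow(52, -1))), Add(34, H)), Mul(4, P)) = Mul(Add(Add(Mul(31, Pow(162, -1)), Mul(-149, Pow(52, -1))), Add(34, -48)), Mul(4, 3)) = Mul(Add(Add(Mul(31, Rational(1, 162)), Mul(-149, Rational(1, 52))), -14), 12) = Mul(Add(Add(Rational(31, 162), Rational(-149, 52)), -14), 12) = Mul(Add(Rational(-11263, 4212), -14), 12) = Mul(Rational(-70231, 4212), 12) = Rational(-70231, 351)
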